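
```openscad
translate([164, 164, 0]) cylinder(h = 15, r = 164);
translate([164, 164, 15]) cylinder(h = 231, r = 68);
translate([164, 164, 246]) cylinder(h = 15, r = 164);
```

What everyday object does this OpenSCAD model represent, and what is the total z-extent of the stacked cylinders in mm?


A spool. The overall height is 261 mm.

Three coaxial cylinders, large–small–large — a spool. Two 15 mm flanges and a 231 mm core give 15 + 231 + 15 = 261 mm.


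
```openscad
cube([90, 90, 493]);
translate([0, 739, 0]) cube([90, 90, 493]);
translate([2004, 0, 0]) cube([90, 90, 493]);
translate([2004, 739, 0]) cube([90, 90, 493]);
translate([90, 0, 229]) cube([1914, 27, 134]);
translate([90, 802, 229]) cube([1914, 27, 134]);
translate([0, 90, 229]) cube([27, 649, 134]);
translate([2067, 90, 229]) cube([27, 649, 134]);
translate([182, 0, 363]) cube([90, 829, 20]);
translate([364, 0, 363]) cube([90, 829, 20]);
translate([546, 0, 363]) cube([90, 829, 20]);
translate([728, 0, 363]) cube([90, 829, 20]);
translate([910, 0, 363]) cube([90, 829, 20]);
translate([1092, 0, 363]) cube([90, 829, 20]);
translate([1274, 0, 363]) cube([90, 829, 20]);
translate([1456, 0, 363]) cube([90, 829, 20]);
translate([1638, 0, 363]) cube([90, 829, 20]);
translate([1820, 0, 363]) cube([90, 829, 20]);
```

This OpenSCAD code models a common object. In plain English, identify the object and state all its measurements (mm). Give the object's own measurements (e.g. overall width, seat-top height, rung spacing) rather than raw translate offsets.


A bed frame 2094 mm long (x) by 829 mm wide (y). Four 90×90 mm corner posts, 493 mm tall, at the corners of the footprint. Four rails of 27 mm thickness and 134 mm height run between adjacent posts with their undersides at z = 229 mm, their outer faces flush with the outside of the frame (the two x-running rails run between the posts' inner faces; the two y-running rails run between the posts' inner faces). 10 slats, each 90 mm wide (x) and 20 mm thick, lie across the top of the two x-running rails, running the full 829 mm width of the frame in y; along x they sit between the end posts with a 92 mm gap after the −x posts and between neighbouring slats, leaving 94 mm before the +x posts.


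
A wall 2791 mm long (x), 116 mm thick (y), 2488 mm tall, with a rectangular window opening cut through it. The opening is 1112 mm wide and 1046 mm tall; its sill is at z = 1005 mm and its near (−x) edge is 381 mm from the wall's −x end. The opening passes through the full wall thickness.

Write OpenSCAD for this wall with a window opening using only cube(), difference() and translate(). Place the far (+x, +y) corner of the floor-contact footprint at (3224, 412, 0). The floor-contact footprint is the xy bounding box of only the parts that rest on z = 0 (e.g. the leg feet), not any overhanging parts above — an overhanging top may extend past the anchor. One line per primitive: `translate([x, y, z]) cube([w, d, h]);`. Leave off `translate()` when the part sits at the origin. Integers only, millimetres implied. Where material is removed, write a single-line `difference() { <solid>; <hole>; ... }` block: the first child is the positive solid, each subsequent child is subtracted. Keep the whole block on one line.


difference() { translate([433, 296, 0]) cube([2791, 116, 2488]); translate([814, 296, 1005]) cube([1112, 116, 1046]); }


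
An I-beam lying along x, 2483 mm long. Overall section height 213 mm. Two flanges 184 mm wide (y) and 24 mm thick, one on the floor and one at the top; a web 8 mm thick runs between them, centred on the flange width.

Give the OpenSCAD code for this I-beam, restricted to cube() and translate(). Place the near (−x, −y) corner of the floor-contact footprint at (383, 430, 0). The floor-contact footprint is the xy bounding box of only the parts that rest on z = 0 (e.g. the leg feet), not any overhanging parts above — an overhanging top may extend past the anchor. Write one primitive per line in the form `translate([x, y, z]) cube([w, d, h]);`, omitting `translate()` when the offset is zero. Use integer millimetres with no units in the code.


translate([383, 430, 0]) cube([2483, 184, 24]);
translate([383, 518, 24]) cube([2483, 8, 165]);
translate([383, 430, 189]) cube([2483, 184, 24]);


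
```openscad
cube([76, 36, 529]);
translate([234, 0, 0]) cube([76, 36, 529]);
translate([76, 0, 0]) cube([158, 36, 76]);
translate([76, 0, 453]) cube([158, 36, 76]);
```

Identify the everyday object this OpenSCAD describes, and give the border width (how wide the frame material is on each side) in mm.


A picture frame. The border width is 76 mm.

Four thin pieces enclosing a rectangular opening — a picture frame. The two full-height stiles are 529 mm tall; the top rail sits at z = 453 and is 76 mm tall, so the border above the opening is 529 − 453 = 76 mm, matching the stile x-width.


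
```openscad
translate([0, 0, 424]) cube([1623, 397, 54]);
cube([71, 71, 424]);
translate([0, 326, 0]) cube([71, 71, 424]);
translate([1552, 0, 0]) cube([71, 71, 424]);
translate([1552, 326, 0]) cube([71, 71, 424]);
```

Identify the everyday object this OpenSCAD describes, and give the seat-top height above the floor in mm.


A bench. The seat-top height is 478 mm.

A long slab on four corner posts — a bench. The slab sits at z = 424 with thickness 54, so the top is 424 + 54 = 478 mm.


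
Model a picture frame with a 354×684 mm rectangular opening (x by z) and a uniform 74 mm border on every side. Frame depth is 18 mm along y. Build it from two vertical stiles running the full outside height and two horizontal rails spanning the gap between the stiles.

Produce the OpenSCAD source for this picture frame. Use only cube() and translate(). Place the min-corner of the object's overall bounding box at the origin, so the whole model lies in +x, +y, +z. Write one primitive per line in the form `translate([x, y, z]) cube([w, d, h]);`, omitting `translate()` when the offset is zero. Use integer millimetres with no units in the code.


cube([74, 18, 832]);
translate([428, 0, 0]) cube([74, 18, 832]);
translate([74, 0, 0]) cube([354, 18, 74]);
translate([74, 0, 758]) cube([354, 18, 74]);


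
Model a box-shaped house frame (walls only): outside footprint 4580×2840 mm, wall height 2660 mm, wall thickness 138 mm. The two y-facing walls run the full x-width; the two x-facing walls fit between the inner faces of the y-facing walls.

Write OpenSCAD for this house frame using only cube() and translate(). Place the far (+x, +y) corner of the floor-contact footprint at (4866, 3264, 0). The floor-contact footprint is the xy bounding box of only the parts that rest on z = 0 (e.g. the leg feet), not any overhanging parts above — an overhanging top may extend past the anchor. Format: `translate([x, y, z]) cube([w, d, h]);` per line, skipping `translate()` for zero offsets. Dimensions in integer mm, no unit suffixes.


translate([286, 424, 0]) cube([4580, 138, 2660]);
translate([286, 3126, 0]) cube([4580, 138, 2660]);
translate([286, 562, 0]) cube([138, 2564, 2660]);
translate([4728, 562, 0]) cube([138, 2564, 2660]);


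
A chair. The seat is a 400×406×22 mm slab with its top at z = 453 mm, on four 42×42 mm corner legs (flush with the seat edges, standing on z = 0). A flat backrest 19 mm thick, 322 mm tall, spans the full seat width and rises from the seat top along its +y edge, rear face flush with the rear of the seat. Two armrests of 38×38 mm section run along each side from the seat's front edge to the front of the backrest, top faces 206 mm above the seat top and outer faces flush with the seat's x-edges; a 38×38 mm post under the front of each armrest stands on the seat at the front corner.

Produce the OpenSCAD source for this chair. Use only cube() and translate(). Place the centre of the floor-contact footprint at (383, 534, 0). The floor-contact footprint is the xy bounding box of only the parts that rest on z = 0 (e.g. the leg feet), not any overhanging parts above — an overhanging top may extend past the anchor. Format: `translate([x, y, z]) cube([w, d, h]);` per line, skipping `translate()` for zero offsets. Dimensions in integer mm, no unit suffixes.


// leg_h = 453 - 22 = 431
// arm post h = 206 - 38 = 168
translate([183, 331, 431]) cube([400, 406, 22]);
translate([183, 331, 0]) cube([42, 42, 431]);
translate([541, 331, 0]) cube([42, 42, 431]);
translate([183, 695, 0]) cube([42, 42, 431]);
translate([541, 695, 0]) cube([42, 42, 431]);
translate([183, 718, 453]) cube([400, 19, 322]);
translate([183, 331, 621]) cube([38, 387, 38]);
translate([545, 331, 621]) cube([38, 387, 38]);
translate([183, 331, 453]) cube([38, 38, 168]);
translate([545, 331, 453]) cube([38, 38, 168]);


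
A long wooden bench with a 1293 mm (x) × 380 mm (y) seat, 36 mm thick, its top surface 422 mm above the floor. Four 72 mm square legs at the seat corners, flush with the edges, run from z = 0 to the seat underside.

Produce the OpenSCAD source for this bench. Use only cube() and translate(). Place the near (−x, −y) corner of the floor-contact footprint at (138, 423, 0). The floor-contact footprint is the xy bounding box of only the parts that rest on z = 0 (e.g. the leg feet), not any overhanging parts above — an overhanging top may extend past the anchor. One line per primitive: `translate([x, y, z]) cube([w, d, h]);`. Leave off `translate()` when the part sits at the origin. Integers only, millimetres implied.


// leg_h = 422 − 36 = 386
translate([138, 423, 386]) cube([1293, 380, 36]);
translate([138, 423, 0]) cube([72, 72, 386]);
translate([138, 731, 0]) cube([72, 72, 386]);
translate([1359, 423, 0]) cube([72, 72, 386]);
translate([1359, 731, 0]) cube([72, 72, 386]);


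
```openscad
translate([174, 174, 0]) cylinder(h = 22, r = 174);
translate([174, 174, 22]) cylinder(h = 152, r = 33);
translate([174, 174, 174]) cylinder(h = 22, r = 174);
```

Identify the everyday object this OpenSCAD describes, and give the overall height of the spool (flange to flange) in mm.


A spool. The overall height is 196 mm.

Three coaxial cylinders, large–small–large — a spool. Two 22 mm flanges and a 152 mm core give 22 + 152 + 22 = 196 mm.


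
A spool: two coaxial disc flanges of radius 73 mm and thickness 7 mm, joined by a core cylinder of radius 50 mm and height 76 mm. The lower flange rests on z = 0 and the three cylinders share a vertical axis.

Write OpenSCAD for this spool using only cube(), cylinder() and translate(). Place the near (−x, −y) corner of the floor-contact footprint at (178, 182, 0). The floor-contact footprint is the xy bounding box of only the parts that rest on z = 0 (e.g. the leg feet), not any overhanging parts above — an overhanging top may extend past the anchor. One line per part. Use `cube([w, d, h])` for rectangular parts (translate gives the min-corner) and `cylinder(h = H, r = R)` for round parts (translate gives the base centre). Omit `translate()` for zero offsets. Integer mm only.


translate([251, 255, 0]) cylinder(h = 7, r = 73);
translate([251, 255, 7]) cylinder(h = 76, r = 50);
translate([251, 255, 83]) cylinder(h = 7, r = 73);


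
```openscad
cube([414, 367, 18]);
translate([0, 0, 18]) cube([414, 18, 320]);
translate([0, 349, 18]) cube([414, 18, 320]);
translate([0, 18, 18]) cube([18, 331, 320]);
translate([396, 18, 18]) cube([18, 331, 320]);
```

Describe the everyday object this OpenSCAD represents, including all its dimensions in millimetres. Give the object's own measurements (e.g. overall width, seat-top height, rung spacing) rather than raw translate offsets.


An open-topped rectangular box: outside dimensions 414×367×338 mm, with a uniform wall and base thickness of 18 mm. The base is a full 414×367 slab on the floor; four walls sit on top of the base. The front and back walls (the −y and +y sides) span the full width; the two side walls fit between them.


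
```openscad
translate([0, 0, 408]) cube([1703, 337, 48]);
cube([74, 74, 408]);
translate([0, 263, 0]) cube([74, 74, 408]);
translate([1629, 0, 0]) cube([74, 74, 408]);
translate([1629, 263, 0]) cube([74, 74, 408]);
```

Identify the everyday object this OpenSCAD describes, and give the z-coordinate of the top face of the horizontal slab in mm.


A bench. The seat-top height is 456 mm.

A long slab on four corner posts — a bench. The slab sits at z = 408 with thickness 48, so the top is 408 + 48 = 456 mm.


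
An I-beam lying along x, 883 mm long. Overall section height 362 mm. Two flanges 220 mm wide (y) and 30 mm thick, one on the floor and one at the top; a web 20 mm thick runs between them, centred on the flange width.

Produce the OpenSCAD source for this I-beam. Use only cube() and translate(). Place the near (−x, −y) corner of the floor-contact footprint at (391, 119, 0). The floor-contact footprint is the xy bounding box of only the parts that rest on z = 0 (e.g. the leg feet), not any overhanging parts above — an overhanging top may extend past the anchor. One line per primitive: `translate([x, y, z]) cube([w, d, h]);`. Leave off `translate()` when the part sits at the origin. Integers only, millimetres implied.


translate([391, 119, 0]) cube([883, 220, 30]);
translate([391, 219, 30]) cube([883, 20, 302]);
translate([391, 119, 332]) cube([883, 220, 30]);


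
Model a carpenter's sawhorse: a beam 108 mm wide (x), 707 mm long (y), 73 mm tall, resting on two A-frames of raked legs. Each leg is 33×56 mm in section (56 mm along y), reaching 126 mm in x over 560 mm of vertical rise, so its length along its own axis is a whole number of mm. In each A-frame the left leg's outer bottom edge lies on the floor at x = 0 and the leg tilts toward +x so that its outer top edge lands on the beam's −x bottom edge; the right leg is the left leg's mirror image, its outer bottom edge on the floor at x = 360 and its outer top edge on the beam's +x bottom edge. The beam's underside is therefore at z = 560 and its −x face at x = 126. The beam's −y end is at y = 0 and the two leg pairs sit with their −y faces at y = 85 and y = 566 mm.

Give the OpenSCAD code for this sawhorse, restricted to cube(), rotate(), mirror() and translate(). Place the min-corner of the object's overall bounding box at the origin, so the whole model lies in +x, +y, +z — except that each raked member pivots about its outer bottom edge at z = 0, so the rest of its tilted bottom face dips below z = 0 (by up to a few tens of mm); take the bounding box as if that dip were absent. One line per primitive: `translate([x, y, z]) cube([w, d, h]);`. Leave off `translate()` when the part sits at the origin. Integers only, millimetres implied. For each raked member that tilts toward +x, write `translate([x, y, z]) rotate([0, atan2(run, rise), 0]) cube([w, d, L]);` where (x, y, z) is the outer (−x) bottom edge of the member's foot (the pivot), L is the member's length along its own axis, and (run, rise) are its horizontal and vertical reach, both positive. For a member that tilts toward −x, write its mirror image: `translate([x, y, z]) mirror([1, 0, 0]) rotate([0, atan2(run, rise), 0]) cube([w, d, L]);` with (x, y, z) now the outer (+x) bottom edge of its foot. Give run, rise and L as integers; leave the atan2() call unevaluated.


translate([126, 0, 560]) cube([108, 707, 73]);
translate([0, 85, 0]) rotate([0, atan2(126, 560), 0]) cube([33, 56, 574]);
translate([360, 85, 0]) mirror([1, 0, 0]) rotate([0, atan2(126, 560), 0]) cube([33, 56, 574]);
translate([0, 566, 0]) rotate([0, atan2(126, 560), 0]) cube([33, 56, 574]);
translate([360, 566, 0]) mirror([1, 0, 0]) rotate([0, atan2(126, 560), 0]) cube([33, 56, 574]);


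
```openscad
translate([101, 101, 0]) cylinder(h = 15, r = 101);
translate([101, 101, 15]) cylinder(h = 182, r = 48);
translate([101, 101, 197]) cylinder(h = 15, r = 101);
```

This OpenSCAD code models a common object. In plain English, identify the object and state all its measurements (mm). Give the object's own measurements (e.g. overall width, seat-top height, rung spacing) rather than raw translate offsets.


A spool: two coaxial disc flanges of radius 101 mm and thickness 15 mm, joined by a core cylinder of radius 48 mm and height 182 mm. The lower flange rests on z = 0 and the three cylinders share a vertical axis.


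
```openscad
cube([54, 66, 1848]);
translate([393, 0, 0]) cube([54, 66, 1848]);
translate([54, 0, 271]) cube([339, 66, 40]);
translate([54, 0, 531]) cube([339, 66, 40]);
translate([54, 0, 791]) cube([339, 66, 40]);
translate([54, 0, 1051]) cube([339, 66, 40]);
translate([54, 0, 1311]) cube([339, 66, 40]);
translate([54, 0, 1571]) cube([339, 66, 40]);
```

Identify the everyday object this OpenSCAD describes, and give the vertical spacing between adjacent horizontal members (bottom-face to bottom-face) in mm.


A ladder. The rung spacing is 260 mm.

Two tall 54×66 posts with 6 short bars between them — a ladder. Adjacent rungs sit at z = 271 and z = 531, so the spacing is 531 − 271 = 260 mm.


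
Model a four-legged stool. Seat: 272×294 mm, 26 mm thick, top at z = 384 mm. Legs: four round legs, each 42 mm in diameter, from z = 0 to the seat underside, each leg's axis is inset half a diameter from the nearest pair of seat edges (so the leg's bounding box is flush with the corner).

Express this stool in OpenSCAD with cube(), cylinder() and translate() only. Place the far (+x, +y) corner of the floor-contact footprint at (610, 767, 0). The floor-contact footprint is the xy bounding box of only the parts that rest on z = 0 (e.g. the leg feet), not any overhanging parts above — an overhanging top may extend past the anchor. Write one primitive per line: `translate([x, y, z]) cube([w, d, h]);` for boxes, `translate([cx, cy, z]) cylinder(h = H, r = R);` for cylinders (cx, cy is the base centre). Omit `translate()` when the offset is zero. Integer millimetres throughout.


// leg_h = 384 - 26 = 358
translate([338, 473, 358]) cube([272, 294, 26]);
translate([359, 494, 0]) cylinder(h = 358, r = 21);
translate([589, 494, 0]) cylinder(h = 358, r = 21);
translate([359, 746, 0]) cylinder(h = 358, r = 21);
translate([589, 746, 0]) cylinder(h = 358, r = 21);


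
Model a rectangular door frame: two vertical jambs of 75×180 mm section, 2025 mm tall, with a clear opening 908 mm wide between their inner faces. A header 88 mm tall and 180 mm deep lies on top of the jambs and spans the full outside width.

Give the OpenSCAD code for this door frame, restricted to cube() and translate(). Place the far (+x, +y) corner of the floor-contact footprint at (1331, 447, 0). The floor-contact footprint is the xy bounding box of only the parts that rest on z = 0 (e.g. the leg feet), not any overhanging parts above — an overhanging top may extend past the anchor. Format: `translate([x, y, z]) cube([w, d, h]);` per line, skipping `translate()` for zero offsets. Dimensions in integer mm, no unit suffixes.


translate([273, 267, 0]) cube([75, 180, 2025]);
translate([1256, 267, 0]) cube([75, 180, 2025]);
translate([273, 267, 2025]) cube([1058, 180, 88]);


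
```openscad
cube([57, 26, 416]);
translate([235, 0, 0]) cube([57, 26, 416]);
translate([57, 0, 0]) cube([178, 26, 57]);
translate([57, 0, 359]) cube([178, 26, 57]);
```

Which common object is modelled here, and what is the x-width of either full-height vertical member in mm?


A picture frame. The border width is 57 mm.

Four thin pieces enclosing a rectangular opening — a picture frame. The two full-height stiles are 416 mm tall; the top rail sits at z = 359 and is 57 mm tall, so the border above the opening is 416 − 359 = 57 mm, matching the stile x-width.


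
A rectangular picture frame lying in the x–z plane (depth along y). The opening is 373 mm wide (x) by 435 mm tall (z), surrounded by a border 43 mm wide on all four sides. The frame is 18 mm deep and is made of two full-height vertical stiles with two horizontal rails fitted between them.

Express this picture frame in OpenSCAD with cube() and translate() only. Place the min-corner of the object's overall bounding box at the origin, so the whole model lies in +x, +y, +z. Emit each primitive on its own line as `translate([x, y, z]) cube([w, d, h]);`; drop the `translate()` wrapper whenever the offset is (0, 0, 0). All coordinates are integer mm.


cube([43, 18, 521]);
translate([416, 0, 0]) cube([43, 18, 521]);
translate([43, 0, 0]) cube([373, 18, 43]);
translate([43, 0, 478]) cube([373, 18, 43]);


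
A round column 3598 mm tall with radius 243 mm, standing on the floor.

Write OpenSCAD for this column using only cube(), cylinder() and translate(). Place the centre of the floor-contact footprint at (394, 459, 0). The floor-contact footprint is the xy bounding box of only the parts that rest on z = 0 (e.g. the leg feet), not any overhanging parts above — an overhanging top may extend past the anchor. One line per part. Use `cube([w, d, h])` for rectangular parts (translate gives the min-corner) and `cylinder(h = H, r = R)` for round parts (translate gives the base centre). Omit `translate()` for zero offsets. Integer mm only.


translate([394, 459, 0]) cylinder(h = 3598, r = 243);


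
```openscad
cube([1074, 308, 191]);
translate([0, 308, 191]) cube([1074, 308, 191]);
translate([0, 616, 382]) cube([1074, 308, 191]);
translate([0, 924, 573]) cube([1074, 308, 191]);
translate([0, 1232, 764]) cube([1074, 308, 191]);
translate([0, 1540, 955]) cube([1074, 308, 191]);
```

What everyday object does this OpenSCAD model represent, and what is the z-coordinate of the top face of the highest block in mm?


A staircase. The total rise is 1146 mm.

6 identical blocks, each offset up and back from the previous — a staircase. Each step is 191 mm tall and there are 6 of them, so the total rise is 6 × 191 = 1146 mm.


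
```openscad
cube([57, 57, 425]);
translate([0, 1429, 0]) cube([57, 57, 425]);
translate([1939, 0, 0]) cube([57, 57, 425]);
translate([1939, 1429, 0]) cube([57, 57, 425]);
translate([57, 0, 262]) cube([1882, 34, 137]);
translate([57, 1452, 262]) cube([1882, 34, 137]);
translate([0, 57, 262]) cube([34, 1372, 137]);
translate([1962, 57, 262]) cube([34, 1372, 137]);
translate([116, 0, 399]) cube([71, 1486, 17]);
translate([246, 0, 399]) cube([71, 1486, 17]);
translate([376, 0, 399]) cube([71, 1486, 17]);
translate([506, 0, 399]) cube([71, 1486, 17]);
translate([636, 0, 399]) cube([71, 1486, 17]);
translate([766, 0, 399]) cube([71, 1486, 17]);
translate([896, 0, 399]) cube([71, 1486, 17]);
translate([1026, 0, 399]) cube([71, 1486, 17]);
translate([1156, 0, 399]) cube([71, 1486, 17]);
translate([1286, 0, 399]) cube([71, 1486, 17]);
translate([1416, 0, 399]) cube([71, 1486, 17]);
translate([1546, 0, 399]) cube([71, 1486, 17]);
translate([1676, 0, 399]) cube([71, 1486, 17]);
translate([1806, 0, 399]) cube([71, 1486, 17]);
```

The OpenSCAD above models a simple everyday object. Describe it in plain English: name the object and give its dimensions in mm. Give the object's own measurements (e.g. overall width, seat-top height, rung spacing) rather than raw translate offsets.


A bed frame 1996 mm long (x) by 1486 mm wide (y). Four 57×57 mm corner posts, 425 mm tall, at the corners of the footprint. Four rails of 34 mm thickness and 137 mm height run between adjacent posts with their undersides at z = 262 mm, their outer faces flush with the outside of the frame (the two x-running rails run between the posts' inner faces; the two y-running rails run between the posts' inner faces). 14 slats, each 71 mm wide (x) and 17 mm thick, lie across the top of the two x-running rails, running the full 1486 mm width of the frame in y; along x they sit between the end posts with a 59 mm gap after the −x posts and between neighbouring slats, leaving 62 mm before the +x posts.


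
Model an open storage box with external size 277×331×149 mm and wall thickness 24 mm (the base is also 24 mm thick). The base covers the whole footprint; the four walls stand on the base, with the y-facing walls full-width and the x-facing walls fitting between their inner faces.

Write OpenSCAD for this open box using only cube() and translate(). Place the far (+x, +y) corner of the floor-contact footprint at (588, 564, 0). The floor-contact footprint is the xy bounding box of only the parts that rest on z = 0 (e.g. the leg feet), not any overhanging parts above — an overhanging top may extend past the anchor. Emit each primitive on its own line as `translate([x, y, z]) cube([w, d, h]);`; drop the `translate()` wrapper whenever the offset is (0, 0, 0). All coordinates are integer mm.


translate([311, 233, 0]) cube([277, 331, 24]);
translate([311, 233, 24]) cube([277, 24, 125]);
translate([311, 540, 24]) cube([277, 24, 125]);
translate([311, 257, 24]) cube([24, 283, 125]);
translate([564, 257, 24]) cube([24, 283, 125]);


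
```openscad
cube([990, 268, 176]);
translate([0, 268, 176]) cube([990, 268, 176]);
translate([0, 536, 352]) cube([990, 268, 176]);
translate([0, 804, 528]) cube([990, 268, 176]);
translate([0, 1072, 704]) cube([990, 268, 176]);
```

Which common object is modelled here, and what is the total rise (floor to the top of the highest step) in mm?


A staircase. The total rise is 880 mm.

5 identical blocks, each offset up and back from the previous — a staircase. Each step is 176 mm tall and there are 5 of them, so the total rise is 5 × 176 = 880 mm.


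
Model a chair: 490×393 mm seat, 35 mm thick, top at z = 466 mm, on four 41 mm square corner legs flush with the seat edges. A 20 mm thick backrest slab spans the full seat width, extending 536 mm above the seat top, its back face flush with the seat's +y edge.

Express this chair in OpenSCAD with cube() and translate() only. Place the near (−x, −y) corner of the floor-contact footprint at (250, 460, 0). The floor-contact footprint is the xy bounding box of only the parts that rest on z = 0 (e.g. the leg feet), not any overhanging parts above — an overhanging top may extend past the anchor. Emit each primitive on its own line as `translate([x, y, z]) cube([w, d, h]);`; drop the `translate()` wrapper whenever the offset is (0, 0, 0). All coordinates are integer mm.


translate([250, 460, 431]) cube([490, 393, 35]);
translate([250, 460, 0]) cube([41, 41, 431]);
translate([699, 460, 0]) cube([41, 41, 431]);
translate([250, 812, 0]) cube([41, 41, 431]);
translate([699, 812, 0]) cube([41, 41, 431]);
translate([250, 833, 466]) cube([490, 20, 536]);


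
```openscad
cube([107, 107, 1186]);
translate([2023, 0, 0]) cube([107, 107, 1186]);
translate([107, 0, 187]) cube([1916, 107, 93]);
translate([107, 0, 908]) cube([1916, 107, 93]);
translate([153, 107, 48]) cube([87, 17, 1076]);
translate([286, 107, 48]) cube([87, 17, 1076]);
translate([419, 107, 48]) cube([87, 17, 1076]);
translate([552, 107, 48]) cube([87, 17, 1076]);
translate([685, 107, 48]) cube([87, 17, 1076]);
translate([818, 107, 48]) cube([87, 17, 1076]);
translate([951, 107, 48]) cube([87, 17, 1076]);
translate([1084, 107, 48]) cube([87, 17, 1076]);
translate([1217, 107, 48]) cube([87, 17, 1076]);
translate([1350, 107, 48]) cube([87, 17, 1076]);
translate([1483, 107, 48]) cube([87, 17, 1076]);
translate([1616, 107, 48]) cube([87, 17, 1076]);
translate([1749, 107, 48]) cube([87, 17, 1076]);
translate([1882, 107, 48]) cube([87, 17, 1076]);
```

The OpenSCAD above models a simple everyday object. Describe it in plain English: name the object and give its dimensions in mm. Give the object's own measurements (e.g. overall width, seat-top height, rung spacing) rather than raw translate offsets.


A fence section. Two 107×107 mm posts, 1186 mm tall, stand on the floor with a clear span of 1916 mm between their inner faces. Two horizontal rails of 107×93 mm section span the gap between the posts with their undersides at z = 187 mm and z = 908 mm, flush with the posts' −y face. 14 pickets, each 87 mm wide, 17 mm thick and 1076 mm tall, are fixed to the +y face of the rails with their bottoms at z = 48 mm, spaced across the span with a 46 mm gap after the −x post and between neighbouring pickets, with 54 mm left before the +x post.


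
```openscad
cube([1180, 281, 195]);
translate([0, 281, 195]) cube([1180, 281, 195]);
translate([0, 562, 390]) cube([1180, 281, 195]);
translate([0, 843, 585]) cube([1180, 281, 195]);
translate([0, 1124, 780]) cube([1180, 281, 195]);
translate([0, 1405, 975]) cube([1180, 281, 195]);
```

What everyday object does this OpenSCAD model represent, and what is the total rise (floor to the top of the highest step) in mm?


A staircase. The total rise is 1170 mm.

6 identical blocks, each offset up and back from the previous — a staircase. Each step is 195 mm tall and there are 6 of them, so the total rise is 6 × 195 = 1170 mm.


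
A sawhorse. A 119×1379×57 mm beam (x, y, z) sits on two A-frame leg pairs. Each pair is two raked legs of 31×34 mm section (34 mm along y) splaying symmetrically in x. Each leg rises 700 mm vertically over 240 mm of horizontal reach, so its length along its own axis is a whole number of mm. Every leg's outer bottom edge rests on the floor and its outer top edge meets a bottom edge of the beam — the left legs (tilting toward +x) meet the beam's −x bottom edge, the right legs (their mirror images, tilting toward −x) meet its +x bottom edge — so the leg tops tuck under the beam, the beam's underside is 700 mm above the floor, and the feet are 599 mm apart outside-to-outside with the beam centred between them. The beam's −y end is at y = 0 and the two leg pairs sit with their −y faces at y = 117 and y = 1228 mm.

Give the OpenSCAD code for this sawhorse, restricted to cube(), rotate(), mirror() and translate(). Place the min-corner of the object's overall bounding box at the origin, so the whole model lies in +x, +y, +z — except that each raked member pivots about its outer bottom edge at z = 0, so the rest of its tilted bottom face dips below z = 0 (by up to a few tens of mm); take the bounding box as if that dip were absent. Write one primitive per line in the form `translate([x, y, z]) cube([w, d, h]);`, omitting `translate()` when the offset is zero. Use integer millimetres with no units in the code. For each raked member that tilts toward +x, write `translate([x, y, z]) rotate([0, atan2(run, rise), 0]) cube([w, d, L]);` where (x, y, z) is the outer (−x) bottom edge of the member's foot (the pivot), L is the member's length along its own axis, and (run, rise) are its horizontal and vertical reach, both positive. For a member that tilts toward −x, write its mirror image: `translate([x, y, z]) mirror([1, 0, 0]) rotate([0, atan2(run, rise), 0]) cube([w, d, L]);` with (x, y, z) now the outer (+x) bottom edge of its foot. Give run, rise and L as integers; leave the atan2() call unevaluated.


translate([240, 0, 700]) cube([119, 1379, 57]);
translate([0, 117, 0]) rotate([0, atan2(240, 700), 0]) cube([31, 34, 740]);
translate([599, 117, 0]) mirror([1, 0, 0]) rotate([0, atan2(240, 700), 0]) cube([31, 34, 740]);
translate([0, 1228, 0]) rotate([0, atan2(240, 700), 0]) cube([31, 34, 740]);
translate([599, 1228, 0]) mirror([1, 0, 0]) rotate([0, atan2(240, 700), 0]) cube([31, 34, 740]);


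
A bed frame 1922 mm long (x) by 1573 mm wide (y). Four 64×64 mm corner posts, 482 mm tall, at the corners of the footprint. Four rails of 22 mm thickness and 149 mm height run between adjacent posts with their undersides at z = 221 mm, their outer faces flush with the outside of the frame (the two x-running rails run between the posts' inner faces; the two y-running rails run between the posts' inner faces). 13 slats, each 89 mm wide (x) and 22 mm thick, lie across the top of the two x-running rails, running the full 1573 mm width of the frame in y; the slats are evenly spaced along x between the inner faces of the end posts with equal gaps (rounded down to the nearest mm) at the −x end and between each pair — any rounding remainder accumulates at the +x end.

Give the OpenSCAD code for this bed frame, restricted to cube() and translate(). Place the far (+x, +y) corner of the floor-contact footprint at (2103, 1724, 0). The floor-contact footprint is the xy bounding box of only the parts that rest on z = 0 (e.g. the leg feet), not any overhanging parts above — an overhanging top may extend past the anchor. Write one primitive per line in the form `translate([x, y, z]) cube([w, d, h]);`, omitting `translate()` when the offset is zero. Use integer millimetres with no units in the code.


translate([181, 151, 0]) cube([64, 64, 482]);
translate([181, 1660, 0]) cube([64, 64, 482]);
translate([2039, 151, 0]) cube([64, 64, 482]);
translate([2039, 1660, 0]) cube([64, 64, 482]);
translate([245, 151, 221]) cube([1794, 22, 149]);
translate([245, 1702, 221]) cube([1794, 22, 149]);
translate([181, 215, 221]) cube([22, 1445, 149]);
translate([2081, 215, 221]) cube([22, 1445, 149]);
translate([290, 151, 370]) cube([89, 1573, 22]);
translate([424, 151, 370]) cube([89, 1573, 22]);
translate([558, 151, 370]) cube([89, 1573, 22]);
translate([692, 151, 370]) cube([89, 1573, 22]);
translate([826, 151, 370]) cube([89, 1573, 22]);
translate([960, 151, 370]) cube([89, 1573, 22]);
translate([1094, 151, 370]) cube([89, 1573, 22]);
translate([1228, 151, 370]) cube([89, 1573, 22]);
translate([1362, 151, 370]) cube([89, 1573, 22]);
translate([1496, 151, 370]) cube([89, 1573, 22]);
translate([1630, 151, 370]) cube([89, 1573, 22]);
translate([1764, 151, 370]) cube([89, 1573, 22]);
translate([1898, 151, 370]) cube([89, 1573, 22]);


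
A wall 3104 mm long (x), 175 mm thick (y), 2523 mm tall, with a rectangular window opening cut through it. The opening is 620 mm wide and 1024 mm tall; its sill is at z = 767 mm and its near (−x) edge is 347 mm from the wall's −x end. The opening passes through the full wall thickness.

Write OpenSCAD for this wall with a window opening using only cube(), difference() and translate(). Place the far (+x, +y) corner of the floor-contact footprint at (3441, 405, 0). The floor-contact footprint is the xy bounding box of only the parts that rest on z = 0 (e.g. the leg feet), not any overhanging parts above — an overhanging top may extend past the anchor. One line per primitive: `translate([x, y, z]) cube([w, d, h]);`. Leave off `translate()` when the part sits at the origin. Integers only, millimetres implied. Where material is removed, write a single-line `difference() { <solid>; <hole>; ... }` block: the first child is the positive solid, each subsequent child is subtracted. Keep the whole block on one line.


difference() { translate([337, 230, 0]) cube([3104, 175, 2523]); translate([684, 230, 767]) cube([620, 175, 1024]); }


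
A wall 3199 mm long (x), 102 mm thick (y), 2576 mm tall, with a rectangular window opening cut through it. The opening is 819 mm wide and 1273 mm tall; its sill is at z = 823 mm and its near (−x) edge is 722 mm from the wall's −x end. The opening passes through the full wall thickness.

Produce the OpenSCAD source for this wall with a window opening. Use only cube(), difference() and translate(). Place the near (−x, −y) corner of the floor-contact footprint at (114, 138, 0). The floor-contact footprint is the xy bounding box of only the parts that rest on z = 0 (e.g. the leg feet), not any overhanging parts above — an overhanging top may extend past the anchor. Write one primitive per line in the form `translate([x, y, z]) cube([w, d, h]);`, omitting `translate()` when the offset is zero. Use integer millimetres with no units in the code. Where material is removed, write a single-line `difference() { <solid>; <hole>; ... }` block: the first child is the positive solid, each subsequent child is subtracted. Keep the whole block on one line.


difference() { translate([114, 138, 0]) cube([3199, 102, 2576]); translate([836, 138, 823]) cube([819, 102, 1273]); }


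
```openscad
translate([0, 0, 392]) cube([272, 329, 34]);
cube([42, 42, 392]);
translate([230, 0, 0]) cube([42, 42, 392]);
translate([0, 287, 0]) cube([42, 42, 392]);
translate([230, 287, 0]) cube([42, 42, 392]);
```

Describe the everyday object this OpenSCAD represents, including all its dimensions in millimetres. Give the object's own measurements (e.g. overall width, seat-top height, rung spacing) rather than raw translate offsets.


A four-legged stool. The seat is a 272×329×34 mm slab whose top surface is at z = 426 mm; four square legs, each 42×42 mm in cross-section, run from the floor (z = 0) to the underside of the seat, each flush with a corner of the seat.


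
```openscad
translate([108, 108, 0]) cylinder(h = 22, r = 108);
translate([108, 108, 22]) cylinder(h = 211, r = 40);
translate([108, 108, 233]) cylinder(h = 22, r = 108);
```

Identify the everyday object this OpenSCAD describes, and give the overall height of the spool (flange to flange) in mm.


A spool. The overall height is 255 mm.

Three coaxial cylinders, large–small–large — a spool. Two 22 mm flanges and a 211 mm core give 22 + 211 + 22 = 255 mm.


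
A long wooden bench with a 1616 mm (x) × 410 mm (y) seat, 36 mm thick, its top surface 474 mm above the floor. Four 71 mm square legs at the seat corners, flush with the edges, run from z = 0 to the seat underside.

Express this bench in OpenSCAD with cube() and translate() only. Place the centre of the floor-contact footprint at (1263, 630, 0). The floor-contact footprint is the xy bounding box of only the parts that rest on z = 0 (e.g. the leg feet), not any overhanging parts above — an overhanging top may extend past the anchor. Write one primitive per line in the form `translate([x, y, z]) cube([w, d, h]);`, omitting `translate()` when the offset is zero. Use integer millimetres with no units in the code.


// leg_h = 474 − 36 = 438
translate([455, 425, 438]) cube([1616, 410, 36]);
translate([455, 425, 0]) cube([71, 71, 438]);
translate([455, 764, 0]) cube([71, 71, 438]);
translate([2000, 425, 0]) cube([71, 71, 438]);
translate([2000, 764, 0]) cube([71, 71, 438]);


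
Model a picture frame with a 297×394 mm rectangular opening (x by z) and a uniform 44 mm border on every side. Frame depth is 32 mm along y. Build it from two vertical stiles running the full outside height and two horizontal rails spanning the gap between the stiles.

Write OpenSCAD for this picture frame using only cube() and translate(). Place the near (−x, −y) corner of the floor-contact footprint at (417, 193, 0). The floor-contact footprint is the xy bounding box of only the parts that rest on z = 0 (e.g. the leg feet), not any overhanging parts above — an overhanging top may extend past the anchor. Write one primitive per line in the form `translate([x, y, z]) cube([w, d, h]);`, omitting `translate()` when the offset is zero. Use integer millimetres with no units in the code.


translate([417, 193, 0]) cube([44, 32, 482]);
translate([758, 193, 0]) cube([44, 32, 482]);
translate([461, 193, 0]) cube([297, 32, 44]);
translate([461, 193, 438]) cube([297, 32, 44]);


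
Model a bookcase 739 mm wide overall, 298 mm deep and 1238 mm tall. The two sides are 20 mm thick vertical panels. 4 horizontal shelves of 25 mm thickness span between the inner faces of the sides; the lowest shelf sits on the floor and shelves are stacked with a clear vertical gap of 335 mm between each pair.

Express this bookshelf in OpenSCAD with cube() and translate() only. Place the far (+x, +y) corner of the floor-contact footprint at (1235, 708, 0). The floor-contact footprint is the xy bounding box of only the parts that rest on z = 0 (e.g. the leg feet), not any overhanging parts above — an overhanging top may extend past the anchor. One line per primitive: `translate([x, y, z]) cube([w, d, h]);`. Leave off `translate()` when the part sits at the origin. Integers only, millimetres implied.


translate([496, 410, 0]) cube([20, 298, 1238]);
translate([1215, 410, 0]) cube([20, 298, 1238]);
translate([516, 410, 0]) cube([699, 298, 25]);
translate([516, 410, 360]) cube([699, 298, 25]);
translate([516, 410, 720]) cube([699, 298, 25]);
translate([516, 410, 1080]) cube([699, 298, 25]);


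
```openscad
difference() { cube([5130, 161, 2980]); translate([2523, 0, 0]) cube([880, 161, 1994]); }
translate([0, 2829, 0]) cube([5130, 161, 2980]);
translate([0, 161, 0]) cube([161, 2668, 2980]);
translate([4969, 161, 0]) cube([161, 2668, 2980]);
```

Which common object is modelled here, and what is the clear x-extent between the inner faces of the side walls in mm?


A single room. The interior width is 4808 mm.

Four walls enclosing a rectangle with a door in the front wall — a room. Outside width 5130 minus two 161 mm walls gives 4808 mm.
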